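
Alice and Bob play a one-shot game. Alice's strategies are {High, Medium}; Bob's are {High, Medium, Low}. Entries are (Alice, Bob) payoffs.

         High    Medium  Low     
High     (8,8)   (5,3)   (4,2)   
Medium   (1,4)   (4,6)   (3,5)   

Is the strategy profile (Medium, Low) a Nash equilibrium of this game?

Holding Bob at Low: Alice gets 3 from Medium but could get 4 by switching to High. Alice has a profitable deviation.

No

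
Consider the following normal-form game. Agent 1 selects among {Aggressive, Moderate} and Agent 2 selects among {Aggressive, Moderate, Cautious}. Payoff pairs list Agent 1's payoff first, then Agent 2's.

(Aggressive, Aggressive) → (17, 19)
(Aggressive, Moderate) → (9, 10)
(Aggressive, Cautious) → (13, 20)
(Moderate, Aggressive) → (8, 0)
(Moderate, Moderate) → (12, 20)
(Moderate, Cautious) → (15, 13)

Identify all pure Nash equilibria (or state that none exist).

A profile is a Nash equilibrium when each player is best-responding to the other.
Agent 1's best responses — vs Aggressive: Aggressive (payoff 17); vs Moderate: Moderate (payoff 12); vs Cautious: Moderate (payoff 15).
Agent 2's best responses — vs Aggressive: Cautious (payoff 20); vs Moderate: Moderate (payoff 20).
The only mutual best response is (Moderate, Moderate); neither player gains by switching there.

(Moderate, Moderate)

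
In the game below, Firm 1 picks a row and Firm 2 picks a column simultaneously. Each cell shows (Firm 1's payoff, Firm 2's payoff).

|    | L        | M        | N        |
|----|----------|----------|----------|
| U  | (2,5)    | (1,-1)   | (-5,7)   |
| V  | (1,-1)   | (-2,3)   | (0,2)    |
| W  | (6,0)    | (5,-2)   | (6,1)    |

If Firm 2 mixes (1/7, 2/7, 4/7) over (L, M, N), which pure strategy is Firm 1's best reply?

W

Compute Firm 1's expected payoff from each pure strategy against the given mix.
U: (1/7)·2 + (2/7)·1 + (4/7)·(-5) = -16/7
V: (1/7)·1 + (2/7)·(-2) + (4/7)·0 = -3/7
W: (1/7)·6 + (2/7)·5 + (4/7)·6 = 40/7
Highest expected payoff is 40/7, from W.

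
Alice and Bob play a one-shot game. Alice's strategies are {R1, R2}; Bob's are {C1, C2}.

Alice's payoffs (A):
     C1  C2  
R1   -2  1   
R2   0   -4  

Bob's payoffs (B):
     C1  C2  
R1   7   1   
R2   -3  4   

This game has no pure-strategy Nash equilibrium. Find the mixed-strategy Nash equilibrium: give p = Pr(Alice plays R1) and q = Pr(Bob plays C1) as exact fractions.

p = 7/13, q = 5/7

In a mixed NE each player is indifferent between their pure strategies, so the opponent's mix sets the indifference.
Bob indifferent between C1 and C2: p·7 + (1−p)·(-3) = p·1 + (1−p)·4 ⟹ (-3) + 10p = 4 + (-3)p ⟹ p = 7/13.
Alice indifferent between R1 and R2: q·(-2) + (1−q)·1 = q·0 + (1−q)·(-4) ⟹ 1 + (-3)q = (-4) + 4q ⟹ q = 5/7.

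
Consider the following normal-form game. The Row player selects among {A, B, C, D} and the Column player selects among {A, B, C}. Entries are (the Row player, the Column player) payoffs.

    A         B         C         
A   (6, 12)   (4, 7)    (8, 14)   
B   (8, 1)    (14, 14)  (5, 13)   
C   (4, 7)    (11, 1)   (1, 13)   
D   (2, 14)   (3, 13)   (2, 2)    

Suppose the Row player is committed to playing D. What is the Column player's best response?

With the Row player fixed at D, the Column player's payoffs are: A → 14, B → 13, C → 2.
The maximum is 14, achieved by A.

A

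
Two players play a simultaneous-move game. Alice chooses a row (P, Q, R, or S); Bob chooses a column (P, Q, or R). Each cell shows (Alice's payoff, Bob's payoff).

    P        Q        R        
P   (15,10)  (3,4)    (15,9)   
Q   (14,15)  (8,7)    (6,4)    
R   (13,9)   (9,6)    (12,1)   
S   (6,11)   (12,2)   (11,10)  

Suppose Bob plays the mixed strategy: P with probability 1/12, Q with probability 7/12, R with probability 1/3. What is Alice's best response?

S

Compute Alice's expected payoff from each pure strategy against the given mix.
P: (1/12)·15 + (7/12)·3 + (1/3)·15 = 8
Q: (1/12)·14 + (7/12)·8 + (1/3)·6 = 47/6
R: (1/12)·13 + (7/12)·9 + (1/3)·12 = 31/3
S: (1/12)·6 + (7/12)·12 + (1/3)·11 = 67/6
Highest expected payoff is 67/6, from S.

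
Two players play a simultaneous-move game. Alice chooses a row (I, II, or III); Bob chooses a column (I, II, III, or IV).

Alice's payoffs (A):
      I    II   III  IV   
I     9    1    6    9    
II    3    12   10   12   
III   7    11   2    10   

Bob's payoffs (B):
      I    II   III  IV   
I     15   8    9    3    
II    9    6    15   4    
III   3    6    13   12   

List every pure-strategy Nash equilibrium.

(I, I) and (II, III)

Check mutual best responses: a cell is a NE iff neither player can gain by unilaterally deviating.
Alice's best responses — vs I: I (payoff 9); vs II: II (payoff 12); vs III: II (payoff 10); vs IV: II (payoff 12).
Bob's best responses — vs I: I (payoff 15); vs II: III (payoff 15); vs III: III (payoff 13).
Mutual best responses occur at (I, I) and (II, III); at each, neither player gains by switching.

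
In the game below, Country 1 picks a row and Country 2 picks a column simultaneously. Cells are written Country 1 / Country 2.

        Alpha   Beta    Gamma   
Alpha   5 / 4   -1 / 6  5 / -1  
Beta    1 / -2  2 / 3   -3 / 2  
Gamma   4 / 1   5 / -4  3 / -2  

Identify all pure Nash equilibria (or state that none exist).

No pure-strategy Nash equilibrium

A profile is a Nash equilibrium when each player is best-responding to the other.
Country 1's best responses — vs Alpha: Alpha (payoff 5); vs Beta: Gamma (payoff 5); vs Gamma: Alpha (payoff 5).
Country 2's best responses — vs Alpha: Beta (payoff 6); vs Beta: Beta (payoff 3); vs Gamma: Alpha (payoff 1).
No cell has both players best-responding. For instance, Country 1's best reply to Alpha is Alpha, but against Alpha Country 2 prefers Beta over Alpha.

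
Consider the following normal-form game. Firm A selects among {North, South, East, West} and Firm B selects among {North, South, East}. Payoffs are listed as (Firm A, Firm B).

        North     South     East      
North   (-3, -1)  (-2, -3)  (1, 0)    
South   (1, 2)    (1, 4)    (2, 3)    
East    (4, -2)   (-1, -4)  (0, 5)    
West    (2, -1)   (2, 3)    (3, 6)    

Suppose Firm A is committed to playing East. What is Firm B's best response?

East

With Firm A fixed at East, Firm B's payoffs are: North → -2, South → -4, East → 5.
The maximum is 5, achieved by East.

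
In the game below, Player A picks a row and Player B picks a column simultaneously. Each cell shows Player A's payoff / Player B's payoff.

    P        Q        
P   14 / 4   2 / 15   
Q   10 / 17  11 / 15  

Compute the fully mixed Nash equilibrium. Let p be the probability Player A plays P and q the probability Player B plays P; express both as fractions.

Each player's mixing probability is pinned down by making the *other* player indifferent.
Player B indifferent between P and Q: p·4 + (1−p)·17 = p·15 + (1−p)·15 ⟹ 17 + (-13)p = 15 + 0p ⟹ p = 2/13.
Player A indifferent between P and Q: q·14 + (1−q)·2 = q·10 + (1−q)·11 ⟹ 2 + 12q = 11 + (-1)q ⟹ q = 9/13.

p = 2/13, q = 9/13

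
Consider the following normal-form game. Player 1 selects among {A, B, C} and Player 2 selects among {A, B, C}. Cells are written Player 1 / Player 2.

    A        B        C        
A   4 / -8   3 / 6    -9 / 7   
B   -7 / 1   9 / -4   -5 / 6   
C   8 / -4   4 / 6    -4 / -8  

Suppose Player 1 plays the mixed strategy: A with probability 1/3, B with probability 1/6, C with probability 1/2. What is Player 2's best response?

B

Compute Player 2's expected payoff from each pure strategy against the given mix.
A: (1/3)·(-8) + (1/6)·1 + (1/2)·(-4) = -9/2
B: (1/3)·6 + (1/6)·(-4) + (1/2)·6 = 13/3
C: (1/3)·7 + (1/6)·6 + (1/2)·(-8) = -2/3
Highest expected payoff is 13/3, from B.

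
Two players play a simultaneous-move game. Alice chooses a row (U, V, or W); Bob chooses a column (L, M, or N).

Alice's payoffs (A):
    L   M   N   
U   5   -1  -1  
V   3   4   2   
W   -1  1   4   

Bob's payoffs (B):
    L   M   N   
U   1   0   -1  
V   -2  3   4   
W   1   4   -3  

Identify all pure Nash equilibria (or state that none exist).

A profile is a Nash equilibrium when each player is best-responding to the other.
Alice's best responses — vs L: U (payoff 5); vs M: V (payoff 4); vs N: W (payoff 4).
Bob's best responses — vs U: L (payoff 1); vs V: N (payoff 4); vs W: M (payoff 4).
The only mutual best response is (U, L); neither player gains by switching there.

(U, L)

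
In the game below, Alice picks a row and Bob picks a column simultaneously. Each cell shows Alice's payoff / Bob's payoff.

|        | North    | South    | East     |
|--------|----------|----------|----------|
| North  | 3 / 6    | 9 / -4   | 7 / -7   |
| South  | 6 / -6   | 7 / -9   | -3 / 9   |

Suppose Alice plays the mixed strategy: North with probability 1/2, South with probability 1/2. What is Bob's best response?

East

Bob's best reply maximizes expected payoff against the mix.
North: (1/2)·6 + (1/2)·(-6) = 0
South: (1/2)·(-4) + (1/2)·(-9) = -13/2
East: (1/2)·(-7) + (1/2)·9 = 1
Highest expected payoff is 1, from East.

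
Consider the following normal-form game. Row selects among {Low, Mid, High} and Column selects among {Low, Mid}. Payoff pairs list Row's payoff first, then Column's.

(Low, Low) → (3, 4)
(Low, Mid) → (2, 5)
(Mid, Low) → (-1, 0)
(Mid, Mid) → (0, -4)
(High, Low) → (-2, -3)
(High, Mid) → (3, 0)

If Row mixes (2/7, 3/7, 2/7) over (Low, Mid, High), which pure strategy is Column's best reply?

Compute Column's expected payoff from each pure strategy against the given mix.
Low: (2/7)·4 + (3/7)·0 + (2/7)·(-3) = 2/7
Mid: (2/7)·5 + (3/7)·(-4) + (2/7)·0 = -2/7
Highest expected payoff is 2/7, from Low.

Low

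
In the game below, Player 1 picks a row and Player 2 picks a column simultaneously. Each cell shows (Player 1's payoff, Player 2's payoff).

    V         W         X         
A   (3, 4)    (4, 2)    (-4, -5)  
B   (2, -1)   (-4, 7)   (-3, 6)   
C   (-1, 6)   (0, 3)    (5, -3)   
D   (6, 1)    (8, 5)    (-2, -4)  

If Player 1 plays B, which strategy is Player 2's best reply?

With Player 1 fixed at B, Player 2's payoffs are: V → -1, W → 7, X → 6.
The maximum is 7, achieved by W.

W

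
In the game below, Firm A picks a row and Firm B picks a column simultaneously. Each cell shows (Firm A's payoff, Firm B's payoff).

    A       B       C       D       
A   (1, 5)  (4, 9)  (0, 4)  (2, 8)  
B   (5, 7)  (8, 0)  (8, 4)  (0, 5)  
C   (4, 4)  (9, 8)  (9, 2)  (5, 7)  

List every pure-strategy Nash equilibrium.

(B, A) and (C, B)

Find each player's best response to every opponent strategy; NE are the intersections.
Firm A's best responses — vs A: B (payoff 5); vs B: C (payoff 9); vs C: C (payoff 9); vs D: C (payoff 5).
Firm B's best responses — vs A: B (payoff 9); vs B: A (payoff 7); vs C: B (payoff 8).
Mutual best responses occur at (B, A) and (C, B); at each, neither player gains by switching.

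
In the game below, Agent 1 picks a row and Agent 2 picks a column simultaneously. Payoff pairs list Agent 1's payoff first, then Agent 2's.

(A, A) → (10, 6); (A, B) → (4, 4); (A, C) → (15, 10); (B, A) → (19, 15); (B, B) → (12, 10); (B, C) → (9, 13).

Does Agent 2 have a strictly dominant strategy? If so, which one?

No strictly dominant strategy

A strategy is strictly dominant if it gives Agent 2 a strictly higher payoff than every other strategy, against every choice by the opponent.
A is not dominant: against A, C gives 10 > 6.
B is not dominant: against A, A gives 6 > 4.
C is not dominant: against B, A gives 15 > 13.
No single strategy is best against every opponent action.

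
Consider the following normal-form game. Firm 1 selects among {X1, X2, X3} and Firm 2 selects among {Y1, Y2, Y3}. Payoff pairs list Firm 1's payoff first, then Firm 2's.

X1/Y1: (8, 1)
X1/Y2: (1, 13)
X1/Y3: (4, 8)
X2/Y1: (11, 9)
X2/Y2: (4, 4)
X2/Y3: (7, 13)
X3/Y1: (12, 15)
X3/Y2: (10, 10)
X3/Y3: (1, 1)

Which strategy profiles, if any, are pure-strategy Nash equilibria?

Find each player's best response to every opponent strategy; NE are the intersections.
Firm 1's best responses — vs Y1: X3 (payoff 12); vs Y2: X3 (payoff 10); vs Y3: X2 (payoff 7).
Firm 2's best responses — vs X1: Y2 (payoff 13); vs X2: Y3 (payoff 13); vs X3: Y1 (payoff 15).
Mutual best responses occur at (X2, Y3) and (X3, Y1); at each, neither player gains by switching.

(X2, Y3) and (X3, Y1)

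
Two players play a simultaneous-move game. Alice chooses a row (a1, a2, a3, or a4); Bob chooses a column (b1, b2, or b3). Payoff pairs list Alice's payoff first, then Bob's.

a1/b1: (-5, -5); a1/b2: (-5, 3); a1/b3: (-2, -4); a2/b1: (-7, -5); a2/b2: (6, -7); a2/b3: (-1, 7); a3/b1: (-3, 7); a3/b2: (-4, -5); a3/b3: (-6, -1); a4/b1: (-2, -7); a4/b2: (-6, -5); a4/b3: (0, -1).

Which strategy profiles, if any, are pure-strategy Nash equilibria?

Find each player's best response to every opponent strategy; NE are the intersections.
Alice's best responses — vs b1: a4 (payoff -2); vs b2: a2 (payoff 6); vs b3: a4 (payoff 0).
Bob's best responses — vs a1: b2 (payoff 3); vs a2: b3 (payoff 7); vs a3: b1 (payoff 7); vs a4: b3 (payoff -1).
The only mutual best response is (a4, b3); neither player gains by switching there.

(a4, b3)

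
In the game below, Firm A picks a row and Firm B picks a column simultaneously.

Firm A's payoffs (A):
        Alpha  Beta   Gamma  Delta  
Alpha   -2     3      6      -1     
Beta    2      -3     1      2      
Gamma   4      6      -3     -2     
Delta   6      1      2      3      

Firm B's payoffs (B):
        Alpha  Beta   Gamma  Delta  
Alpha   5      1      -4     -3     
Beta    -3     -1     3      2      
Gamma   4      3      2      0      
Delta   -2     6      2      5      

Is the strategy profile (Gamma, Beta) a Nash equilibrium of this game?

Holding Firm B at Beta: Firm A gets 6 from Gamma, versus 3 from Alpha, -3 from Beta, 1 from Delta. No profitable deviation for Firm A.
Holding Firm A at Gamma: Firm B gets 3 from Beta but could get 4 by switching to Alpha. Firm B has a profitable deviation.

No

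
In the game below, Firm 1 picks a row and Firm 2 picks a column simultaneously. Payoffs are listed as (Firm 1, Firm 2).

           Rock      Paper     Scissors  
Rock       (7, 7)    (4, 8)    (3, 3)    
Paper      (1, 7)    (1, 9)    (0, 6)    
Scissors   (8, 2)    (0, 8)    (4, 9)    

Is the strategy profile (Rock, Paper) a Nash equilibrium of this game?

Yes

Holding Firm 2 at Paper: Firm 1 gets 4 from Rock, versus 1 from Paper, 0 from Scissors. No profitable deviation for Firm 1.
Holding Firm 1 at Rock: Firm 2 gets 8 from Paper, versus 7 from Rock, 3 from Scissors. No profitable deviation for Firm 2 either.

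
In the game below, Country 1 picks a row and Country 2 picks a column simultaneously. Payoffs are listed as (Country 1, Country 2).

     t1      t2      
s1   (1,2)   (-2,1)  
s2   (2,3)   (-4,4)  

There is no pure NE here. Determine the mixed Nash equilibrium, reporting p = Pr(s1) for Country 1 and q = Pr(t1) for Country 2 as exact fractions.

p = 1/2, q = 2/3

In a mixed NE each player is indifferent between their pure strategies, so the opponent's mix sets the indifference.
Country 2 indifferent between t1 and t2: p·2 + (1−p)·3 = p·1 + (1−p)·4 ⟹ 3 + (-1)p = 4 + (-3)p ⟹ p = 1/2.
Country 1 indifferent between s1 and s2: q·1 + (1−q)·(-2) = q·2 + (1−q)·(-4) ⟹ (-2) + 3q = (-4) + 6q ⟹ q = 2/3.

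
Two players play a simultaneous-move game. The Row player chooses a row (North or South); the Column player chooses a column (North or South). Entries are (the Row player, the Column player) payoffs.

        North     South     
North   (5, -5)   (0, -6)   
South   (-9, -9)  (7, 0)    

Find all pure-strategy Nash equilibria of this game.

(North, North) and (South, South)

Check mutual best responses: a cell is a NE iff neither player can gain by unilaterally deviating.
The Row player's best responses — vs North: North (payoff 5); vs South: South (payoff 7).
The Column player's best responses — vs North: North (payoff -5); vs South: South (payoff 0).
Mutual best responses occur at (North, North) and (South, South); at each, neither player gains by switching.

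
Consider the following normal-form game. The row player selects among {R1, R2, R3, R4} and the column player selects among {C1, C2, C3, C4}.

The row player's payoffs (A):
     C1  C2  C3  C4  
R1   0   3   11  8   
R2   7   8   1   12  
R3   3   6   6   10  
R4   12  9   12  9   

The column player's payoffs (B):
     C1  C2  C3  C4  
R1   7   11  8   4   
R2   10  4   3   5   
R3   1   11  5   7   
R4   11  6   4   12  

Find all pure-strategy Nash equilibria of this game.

Find each player's best response to every opponent strategy; NE are the intersections.
The row player's best responses — vs C1: R4 (payoff 12); vs C2: R4 (payoff 9); vs C3: R4 (payoff 12); vs C4: R2 (payoff 12).
The column player's best responses — vs R1: C2 (payoff 11); vs R2: C1 (payoff 10); vs R3: C2 (payoff 11); vs R4: C4 (payoff 12).
No cell has both players best-responding. For instance, the row player's best reply to C2 is R4, but against R4 the column player prefers C4 over C2.

There is no pure-strategy Nash equilibrium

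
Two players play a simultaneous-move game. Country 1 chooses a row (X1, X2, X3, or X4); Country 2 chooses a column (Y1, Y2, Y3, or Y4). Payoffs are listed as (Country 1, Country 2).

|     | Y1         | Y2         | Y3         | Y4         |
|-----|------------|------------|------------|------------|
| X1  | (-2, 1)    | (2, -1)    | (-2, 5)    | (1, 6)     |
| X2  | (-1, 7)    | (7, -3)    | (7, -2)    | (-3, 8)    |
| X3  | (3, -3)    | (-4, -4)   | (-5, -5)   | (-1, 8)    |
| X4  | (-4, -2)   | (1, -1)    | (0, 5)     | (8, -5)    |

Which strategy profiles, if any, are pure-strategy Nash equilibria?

Check mutual best responses: a cell is a NE iff neither player can gain by unilaterally deviating.
Country 1's best responses — vs Y1: X3 (payoff 3); vs Y2: X2 (payoff 7); vs Y3: X2 (payoff 7); vs Y4: X4 (payoff 8).
Country 2's best responses — vs X1: Y4 (payoff 6); vs X2: Y4 (payoff 8); vs X3: Y4 (payoff 8); vs X4: Y3 (payoff 5).
No cell has both players best-responding. For instance, Country 1's best reply to Y2 is X2, but against X2 Country 2 prefers Y4 over Y2.

No pure-strategy Nash equilibrium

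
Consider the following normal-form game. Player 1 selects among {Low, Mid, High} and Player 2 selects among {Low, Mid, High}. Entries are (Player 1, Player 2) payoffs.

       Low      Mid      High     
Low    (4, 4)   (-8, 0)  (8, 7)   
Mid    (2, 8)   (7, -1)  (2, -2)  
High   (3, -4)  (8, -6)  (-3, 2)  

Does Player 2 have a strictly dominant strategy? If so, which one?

A strategy is strictly dominant if it gives Player 2 a strictly higher payoff than every other strategy, against every choice by the opponent.
Low is not dominant: against Low, High gives 7 > 4.
Mid is not dominant: against Low, Low gives 4 > 0.
High is not dominant: against Mid, Low gives 8 > -2.
No single strategy is best against every opponent action.

No strictly dominant strategy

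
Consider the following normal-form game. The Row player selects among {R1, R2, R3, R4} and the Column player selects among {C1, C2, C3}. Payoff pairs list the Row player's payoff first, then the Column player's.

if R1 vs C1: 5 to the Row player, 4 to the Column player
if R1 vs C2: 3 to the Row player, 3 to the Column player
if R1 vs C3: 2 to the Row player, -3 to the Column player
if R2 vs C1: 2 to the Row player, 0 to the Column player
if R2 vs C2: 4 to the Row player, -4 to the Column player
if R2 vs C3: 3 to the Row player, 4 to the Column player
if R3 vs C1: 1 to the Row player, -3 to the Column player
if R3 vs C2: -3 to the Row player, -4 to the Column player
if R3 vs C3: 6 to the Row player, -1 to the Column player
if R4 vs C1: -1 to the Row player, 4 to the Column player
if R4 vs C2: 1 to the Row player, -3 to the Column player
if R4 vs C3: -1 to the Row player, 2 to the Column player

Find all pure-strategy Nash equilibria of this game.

(R1, C1) and (R3, C3)

A profile is a Nash equilibrium when each player is best-responding to the other.
The Row player's best responses — vs C1: R1 (payoff 5); vs C2: R2 (payoff 4); vs C3: R3 (payoff 6).
The Column player's best responses — vs R1: C1 (payoff 4); vs R2: C3 (payoff 4); vs R3: C3 (payoff -1); vs R4: C1 (payoff 4).
Mutual best responses occur at (R1, C1) and (R3, C3); at each, neither player gains by switching.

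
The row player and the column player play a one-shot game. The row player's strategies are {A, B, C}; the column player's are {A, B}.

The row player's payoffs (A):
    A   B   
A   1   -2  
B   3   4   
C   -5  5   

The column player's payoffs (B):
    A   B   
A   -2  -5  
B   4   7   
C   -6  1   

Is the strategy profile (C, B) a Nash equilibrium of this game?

Yes

Holding the column player at B: the row player gets 5 from C, versus -2 from A, 4 from B. No profitable deviation for the row player.
Holding the row player at C: the column player gets 1 from B, versus -6 from A. No profitable deviation for the column player either.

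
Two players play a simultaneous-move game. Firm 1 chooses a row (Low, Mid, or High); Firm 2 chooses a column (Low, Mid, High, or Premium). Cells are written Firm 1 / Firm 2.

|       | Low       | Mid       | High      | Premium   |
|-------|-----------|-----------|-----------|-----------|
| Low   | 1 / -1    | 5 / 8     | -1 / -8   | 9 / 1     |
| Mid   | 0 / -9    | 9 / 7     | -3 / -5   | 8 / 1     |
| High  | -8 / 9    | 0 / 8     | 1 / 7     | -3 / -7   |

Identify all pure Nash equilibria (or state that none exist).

Find each player's best response to every opponent strategy; NE are the intersections.
Firm 1's best responses — vs Low: Low (payoff 1); vs Mid: Mid (payoff 9); vs High: High (payoff 1); vs Premium: Low (payoff 9).
Firm 2's best responses — vs Low: Mid (payoff 8); vs Mid: Mid (payoff 7); vs High: Low (payoff 9).
The only mutual best response is (Mid, Mid); neither player gains by switching there.

(Mid, Mid)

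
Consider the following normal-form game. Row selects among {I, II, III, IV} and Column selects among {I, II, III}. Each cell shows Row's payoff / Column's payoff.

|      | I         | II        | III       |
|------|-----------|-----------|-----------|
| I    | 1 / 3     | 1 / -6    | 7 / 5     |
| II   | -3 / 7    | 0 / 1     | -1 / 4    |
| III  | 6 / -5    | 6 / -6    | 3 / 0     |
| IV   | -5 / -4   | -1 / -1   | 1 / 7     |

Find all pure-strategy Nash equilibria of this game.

Find each player's best response to every opponent strategy; NE are the intersections.
Row's best responses — vs I: III (payoff 6); vs II: III (payoff 6); vs III: I (payoff 7).
Column's best responses — vs I: III (payoff 5); vs II: I (payoff 7); vs III: III (payoff 0); vs IV: III (payoff 7).
The only mutual best response is (I, III); neither player gains by switching there.

(I, III)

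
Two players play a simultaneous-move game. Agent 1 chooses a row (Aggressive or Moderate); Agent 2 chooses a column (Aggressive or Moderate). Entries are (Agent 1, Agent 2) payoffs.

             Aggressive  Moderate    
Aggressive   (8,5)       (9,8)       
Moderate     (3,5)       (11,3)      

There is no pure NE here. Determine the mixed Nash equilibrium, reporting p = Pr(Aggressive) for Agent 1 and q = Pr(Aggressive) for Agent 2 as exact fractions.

p = 2/5, q = 2/7

In a mixed NE each player is indifferent between their pure strategies, so the opponent's mix sets the indifference.
Agent 2 indifferent between Aggressive and Moderate: p·5 + (1−p)·5 = p·8 + (1−p)·3 ⟹ 5 + 0p = 3 + 5p ⟹ p = 2/5.
Agent 1 indifferent between Aggressive and Moderate: q·8 + (1−q)·9 = q·3 + (1−q)·11 ⟹ 9 + (-1)q = 11 + (-8)q ⟹ q = 2/7.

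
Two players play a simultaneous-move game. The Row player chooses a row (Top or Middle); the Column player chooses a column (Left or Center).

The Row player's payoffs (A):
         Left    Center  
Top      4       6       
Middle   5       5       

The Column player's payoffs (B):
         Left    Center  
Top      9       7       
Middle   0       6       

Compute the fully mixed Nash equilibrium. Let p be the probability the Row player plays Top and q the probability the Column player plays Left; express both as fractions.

Each player's mixing probability is pinned down by making the *other* player indifferent.
The Column player indifferent between Left and Center: p·9 + (1−p)·0 = p·7 + (1−p)·6 ⟹ 0 + 9p = 6 + 1p ⟹ p = 3/4.
The Row player indifferent between Top and Middle: q·4 + (1−q)·6 = q·5 + (1−q)·5 ⟹ 6 + (-2)q = 5 + 0q ⟹ q = 1/2.

p = 3/4, q = 1/2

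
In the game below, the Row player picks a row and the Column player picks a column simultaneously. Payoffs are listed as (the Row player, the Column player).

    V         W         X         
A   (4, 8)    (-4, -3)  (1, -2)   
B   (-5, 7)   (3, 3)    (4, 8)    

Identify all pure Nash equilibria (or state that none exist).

(A, V) and (B, X)

A profile is a Nash equilibrium when each player is best-responding to the other.
The Row player's best responses — vs V: A (payoff 4); vs W: B (payoff 3); vs X: B (payoff 4).
The Column player's best responses — vs A: V (payoff 8); vs B: X (payoff 8).
Mutual best responses occur at (A, V) and (B, X); at each, neither player gains by switching.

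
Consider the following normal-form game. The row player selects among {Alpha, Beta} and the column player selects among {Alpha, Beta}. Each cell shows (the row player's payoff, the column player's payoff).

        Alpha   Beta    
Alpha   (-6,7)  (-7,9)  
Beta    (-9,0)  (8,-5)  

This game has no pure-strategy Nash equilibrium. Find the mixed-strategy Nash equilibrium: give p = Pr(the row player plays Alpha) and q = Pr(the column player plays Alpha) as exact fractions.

p = 5/7, q = 5/6

In a mixed NE each player is indifferent between their pure strategies, so the opponent's mix sets the indifference.
The column player indifferent between Alpha and Beta: p·7 + (1−p)·0 = p·9 + (1−p)·(-5) ⟹ 0 + 7p = (-5) + 14p ⟹ p = 5/7.
The row player indifferent between Alpha and Beta: q·(-6) + (1−q)·(-7) = q·(-9) + (1−q)·8 ⟹ (-7) + 1q = 8 + (-17)q ⟹ q = 5/6.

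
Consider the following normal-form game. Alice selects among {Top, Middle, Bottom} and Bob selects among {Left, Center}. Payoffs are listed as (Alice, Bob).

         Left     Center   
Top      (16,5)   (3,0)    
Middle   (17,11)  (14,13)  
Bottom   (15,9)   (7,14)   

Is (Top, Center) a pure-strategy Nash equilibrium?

No

Holding Bob at Center: Alice gets 3 from Top but could get 14 by switching to Middle. Alice has a profitable deviation.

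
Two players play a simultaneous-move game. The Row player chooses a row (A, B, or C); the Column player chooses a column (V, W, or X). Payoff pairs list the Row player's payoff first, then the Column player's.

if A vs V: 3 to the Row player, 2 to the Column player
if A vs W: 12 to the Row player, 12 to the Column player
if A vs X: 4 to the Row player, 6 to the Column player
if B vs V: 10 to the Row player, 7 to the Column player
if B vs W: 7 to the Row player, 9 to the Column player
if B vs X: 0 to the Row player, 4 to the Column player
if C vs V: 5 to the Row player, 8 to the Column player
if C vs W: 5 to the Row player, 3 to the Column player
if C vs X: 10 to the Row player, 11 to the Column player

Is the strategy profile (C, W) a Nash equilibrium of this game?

No

Holding the Column player at W: the Row player gets 5 from C but could get 12 by switching to A. The Row player has a profitable deviation.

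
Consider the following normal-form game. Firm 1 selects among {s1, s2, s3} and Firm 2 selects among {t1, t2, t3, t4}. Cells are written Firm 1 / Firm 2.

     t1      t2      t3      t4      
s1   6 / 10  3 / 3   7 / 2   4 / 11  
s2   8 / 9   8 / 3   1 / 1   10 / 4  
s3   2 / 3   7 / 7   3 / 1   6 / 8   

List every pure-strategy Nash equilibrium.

(s2, t1)

Find each player's best response to every opponent strategy; NE are the intersections.
Firm 1's best responses — vs t1: s2 (payoff 8); vs t2: s2 (payoff 8); vs t3: s1 (payoff 7); vs t4: s2 (payoff 10).
Firm 2's best responses — vs s1: t4 (payoff 11); vs s2: t1 (payoff 9); vs s3: t4 (payoff 8).
The only mutual best response is (s2, t1); neither player gains by switching there.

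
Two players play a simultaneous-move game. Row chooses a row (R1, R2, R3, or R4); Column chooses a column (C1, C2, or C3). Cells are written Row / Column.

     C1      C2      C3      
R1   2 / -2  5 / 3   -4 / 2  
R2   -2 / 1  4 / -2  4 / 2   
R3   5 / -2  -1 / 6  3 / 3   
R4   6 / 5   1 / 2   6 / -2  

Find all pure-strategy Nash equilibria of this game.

Find each player's best response to every opponent strategy; NE are the intersections.
Row's best responses — vs C1: R4 (payoff 6); vs C2: R1 (payoff 5); vs C3: R4 (payoff 6).
Column's best responses — vs R1: C2 (payoff 3); vs R2: C3 (payoff 2); vs R3: C2 (payoff 6); vs R4: C1 (payoff 5).
Mutual best responses occur at (R1, C2) and (R4, C1); at each, neither player gains by switching.

(R1, C2) and (R4, C1)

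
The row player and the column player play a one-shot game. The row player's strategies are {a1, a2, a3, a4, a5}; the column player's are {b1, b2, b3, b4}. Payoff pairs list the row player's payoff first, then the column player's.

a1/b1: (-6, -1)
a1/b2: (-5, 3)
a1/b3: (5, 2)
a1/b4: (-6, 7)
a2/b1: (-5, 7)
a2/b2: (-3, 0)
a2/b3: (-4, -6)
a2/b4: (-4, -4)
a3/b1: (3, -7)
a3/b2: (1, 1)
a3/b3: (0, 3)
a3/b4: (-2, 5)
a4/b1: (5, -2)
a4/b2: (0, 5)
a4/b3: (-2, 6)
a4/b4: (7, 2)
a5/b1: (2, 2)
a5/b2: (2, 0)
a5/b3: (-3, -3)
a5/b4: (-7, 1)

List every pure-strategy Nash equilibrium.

There is no pure-strategy Nash equilibrium

Find each player's best response to every opponent strategy; NE are the intersections.
The row player's best responses — vs b1: a4 (payoff 5); vs b2: a5 (payoff 2); vs b3: a1 (payoff 5); vs b4: a4 (payoff 7).
The column player's best responses — vs a1: b4 (payoff 7); vs a2: b1 (payoff 7); vs a3: b4 (payoff 5); vs a4: b3 (payoff 6); vs a5: b1 (payoff 2).
No cell has both players best-responding. For instance, the row player's best reply to b1 is a4, but against a4 the column player prefers b3 over b1.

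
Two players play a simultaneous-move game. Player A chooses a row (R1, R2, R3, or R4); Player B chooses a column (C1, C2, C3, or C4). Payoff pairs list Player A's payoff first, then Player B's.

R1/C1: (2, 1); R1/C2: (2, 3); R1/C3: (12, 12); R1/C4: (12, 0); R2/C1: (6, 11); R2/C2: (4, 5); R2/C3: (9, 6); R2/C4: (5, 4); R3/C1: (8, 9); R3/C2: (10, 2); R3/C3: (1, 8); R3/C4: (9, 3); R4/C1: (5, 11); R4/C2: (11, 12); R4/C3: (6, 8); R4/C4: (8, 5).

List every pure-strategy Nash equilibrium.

(R1, C3), (R3, C1), and (R4, C2)

A profile is a Nash equilibrium when each player is best-responding to the other.
Player A's best responses — vs C1: R3 (payoff 8); vs C2: R4 (payoff 11); vs C3: R1 (payoff 12); vs C4: R1 (payoff 12).
Player B's best responses — vs R1: C3 (payoff 12); vs R2: C1 (payoff 11); vs R3: C1 (payoff 9); vs R4: C2 (payoff 12).
Mutual best responses occur at (R1, C3), (R3, C1), and (R4, C2); at each, neither player gains by switching.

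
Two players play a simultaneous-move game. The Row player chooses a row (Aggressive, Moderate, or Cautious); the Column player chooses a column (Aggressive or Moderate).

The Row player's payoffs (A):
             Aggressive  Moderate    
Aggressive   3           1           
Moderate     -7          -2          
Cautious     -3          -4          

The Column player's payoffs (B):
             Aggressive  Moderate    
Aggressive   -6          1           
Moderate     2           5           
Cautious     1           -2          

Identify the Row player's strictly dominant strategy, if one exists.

Aggressive

Check whether one of the Row player's strategies beats all alternatives regardless of what the opponent does.
Aggressive strictly dominates: vs Aggressive: 3 > each of {-7, -3}; vs Moderate: 1 > each of {-2, -4}.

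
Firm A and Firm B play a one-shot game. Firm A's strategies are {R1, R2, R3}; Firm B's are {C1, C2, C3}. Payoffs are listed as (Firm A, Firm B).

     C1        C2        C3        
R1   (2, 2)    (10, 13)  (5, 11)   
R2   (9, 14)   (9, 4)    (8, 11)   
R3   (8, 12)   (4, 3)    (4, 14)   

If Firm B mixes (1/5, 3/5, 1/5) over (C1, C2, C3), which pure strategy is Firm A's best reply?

Compute Firm A's expected payoff from each pure strategy against the given mix.
R1: (1/5)·2 + (3/5)·10 + (1/5)·5 = 37/5
R2: (1/5)·9 + (3/5)·9 + (1/5)·8 = 44/5
R3: (1/5)·8 + (3/5)·4 + (1/5)·4 = 24/5
Highest expected payoff is 44/5, from R2.

R2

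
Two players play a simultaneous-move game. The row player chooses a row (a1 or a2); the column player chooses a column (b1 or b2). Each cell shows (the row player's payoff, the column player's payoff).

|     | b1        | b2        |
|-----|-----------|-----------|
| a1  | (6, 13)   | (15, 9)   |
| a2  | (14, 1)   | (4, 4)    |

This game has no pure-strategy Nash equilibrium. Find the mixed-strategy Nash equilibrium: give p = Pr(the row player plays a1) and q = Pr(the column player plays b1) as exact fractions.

p = 3/7, q = 11/19

In a mixed NE each player is indifferent between their pure strategies, so the opponent's mix sets the indifference.
The column player indifferent between b1 and b2: p·13 + (1−p)·1 = p·9 + (1−p)·4 ⟹ 1 + 12p = 4 + 5p ⟹ p = 3/7.
The row player indifferent between a1 and a2: q·6 + (1−q)·15 = q·14 + (1−q)·4 ⟹ 15 + (-9)q = 4 + 10q ⟹ q = 11/19.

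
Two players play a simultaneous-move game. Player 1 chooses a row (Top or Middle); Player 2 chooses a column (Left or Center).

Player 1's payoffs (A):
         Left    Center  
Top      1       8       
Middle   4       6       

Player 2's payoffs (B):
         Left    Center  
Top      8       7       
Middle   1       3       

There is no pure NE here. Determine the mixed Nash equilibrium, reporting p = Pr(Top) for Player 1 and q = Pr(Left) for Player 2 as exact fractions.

p = 2/3, q = 2/5

Each player's mixing probability is pinned down by making the *other* player indifferent.
Player 2 indifferent between Left and Center: p·8 + (1−p)·1 = p·7 + (1−p)·3 ⟹ 1 + 7p = 3 + 4p ⟹ p = 2/3.
Player 1 indifferent between Top and Middle: q·1 + (1−q)·8 = q·4 + (1−q)·6 ⟹ 8 + (-7)q = 6 + (-2)q ⟹ q = 2/5.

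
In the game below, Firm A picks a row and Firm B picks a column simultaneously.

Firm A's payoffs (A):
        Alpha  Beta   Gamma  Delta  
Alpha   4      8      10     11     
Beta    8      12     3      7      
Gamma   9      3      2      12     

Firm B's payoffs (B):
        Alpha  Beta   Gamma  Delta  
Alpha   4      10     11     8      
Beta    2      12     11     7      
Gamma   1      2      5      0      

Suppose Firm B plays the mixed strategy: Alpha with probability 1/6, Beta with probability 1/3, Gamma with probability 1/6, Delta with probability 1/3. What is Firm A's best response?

Firm A's best reply maximizes expected payoff against the mix.
Alpha: (1/6)·4 + (1/3)·8 + (1/6)·10 + (1/3)·11 = 26/3
Beta: (1/6)·8 + (1/3)·12 + (1/6)·3 + (1/3)·7 = 49/6
Gamma: (1/6)·9 + (1/3)·3 + (1/6)·2 + (1/3)·12 = 41/6
Highest expected payoff is 26/3, from Alpha.

Alpha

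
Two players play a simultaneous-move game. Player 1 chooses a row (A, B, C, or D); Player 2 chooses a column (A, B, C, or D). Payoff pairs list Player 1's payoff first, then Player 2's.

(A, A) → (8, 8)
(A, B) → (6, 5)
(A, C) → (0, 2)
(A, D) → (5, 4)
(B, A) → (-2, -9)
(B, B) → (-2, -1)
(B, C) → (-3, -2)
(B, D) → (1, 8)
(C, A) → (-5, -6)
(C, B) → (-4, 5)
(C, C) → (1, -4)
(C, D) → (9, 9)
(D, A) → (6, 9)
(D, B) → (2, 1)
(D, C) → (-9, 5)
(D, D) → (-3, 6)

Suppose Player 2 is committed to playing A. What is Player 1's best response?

A

With Player 2 fixed at A, Player 1's payoffs are: A → 8, B → -2, C → -5, D → 6.
The maximum is 8, achieved by A.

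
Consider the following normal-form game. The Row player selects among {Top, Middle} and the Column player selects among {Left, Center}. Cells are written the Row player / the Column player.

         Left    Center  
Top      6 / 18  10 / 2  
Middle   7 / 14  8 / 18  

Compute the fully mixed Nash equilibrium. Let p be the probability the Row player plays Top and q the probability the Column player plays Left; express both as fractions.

p = 1/5, q = 2/3

In a mixed NE each player is indifferent between their pure strategies, so the opponent's mix sets the indifference.
The Column player indifferent between Left and Center: p·18 + (1−p)·14 = p·2 + (1−p)·18 ⟹ 14 + 4p = 18 + (-16)p ⟹ p = 1/5.
The Row player indifferent between Top and Middle: q·6 + (1−q)·10 = q·7 + (1−q)·8 ⟹ 10 + (-4)q = 8 + (-1)q ⟹ q = 2/3.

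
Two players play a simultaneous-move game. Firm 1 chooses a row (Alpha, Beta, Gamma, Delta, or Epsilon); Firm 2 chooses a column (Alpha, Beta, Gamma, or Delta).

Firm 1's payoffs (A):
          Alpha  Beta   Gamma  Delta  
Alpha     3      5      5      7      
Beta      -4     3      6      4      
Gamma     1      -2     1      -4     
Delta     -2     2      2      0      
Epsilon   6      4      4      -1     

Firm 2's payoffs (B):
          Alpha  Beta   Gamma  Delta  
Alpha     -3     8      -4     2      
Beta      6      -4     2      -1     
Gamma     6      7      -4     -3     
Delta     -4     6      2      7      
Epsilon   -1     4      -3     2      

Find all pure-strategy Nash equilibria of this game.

Find each player's best response to every opponent strategy; NE are the intersections.
Firm 1's best responses — vs Alpha: Epsilon (payoff 6); vs Beta: Alpha (payoff 5); vs Gamma: Beta (payoff 6); vs Delta: Alpha (payoff 7).
Firm 2's best responses — vs Alpha: Beta (payoff 8); vs Beta: Alpha (payoff 6); vs Gamma: Beta (payoff 7); vs Delta: Delta (payoff 7); vs Epsilon: Beta (payoff 4).
The only mutual best response is (Alpha, Beta); neither player gains by switching there.

(Alpha, Beta)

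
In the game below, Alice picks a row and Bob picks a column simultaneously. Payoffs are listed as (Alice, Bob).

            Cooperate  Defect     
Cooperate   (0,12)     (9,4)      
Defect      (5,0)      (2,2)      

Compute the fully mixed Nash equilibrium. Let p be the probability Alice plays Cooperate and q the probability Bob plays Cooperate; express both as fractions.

In a mixed NE each player is indifferent between their pure strategies, so the opponent's mix sets the indifference.
Bob indifferent between Cooperate and Defect: p·12 + (1−p)·0 = p·4 + (1−p)·2 ⟹ 0 + 12p = 2 + 2p ⟹ p = 1/5.
Alice indifferent between Cooperate and Defect: q·0 + (1−q)·9 = q·5 + (1−q)·2 ⟹ 9 + (-9)q = 2 + 3q ⟹ q = 7/12.

p = 1/5, q = 7/12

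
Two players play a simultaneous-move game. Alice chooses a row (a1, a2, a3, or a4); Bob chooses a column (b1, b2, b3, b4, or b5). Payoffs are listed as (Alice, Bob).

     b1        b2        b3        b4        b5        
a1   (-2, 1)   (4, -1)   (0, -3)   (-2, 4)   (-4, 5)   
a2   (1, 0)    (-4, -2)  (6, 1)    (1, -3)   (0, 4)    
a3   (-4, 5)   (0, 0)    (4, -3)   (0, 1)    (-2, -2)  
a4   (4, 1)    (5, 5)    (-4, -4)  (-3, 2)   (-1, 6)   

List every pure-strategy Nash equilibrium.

A profile is a Nash equilibrium when each player is best-responding to the other.
Alice's best responses — vs b1: a4 (payoff 4); vs b2: a4 (payoff 5); vs b3: a2 (payoff 6); vs b4: a2 (payoff 1); vs b5: a2 (payoff 0).
Bob's best responses — vs a1: b5 (payoff 5); vs a2: b5 (payoff 4); vs a3: b1 (payoff 5); vs a4: b5 (payoff 6).
The only mutual best response is (a2, b5); neither player gains by switching there.

(a2, b5)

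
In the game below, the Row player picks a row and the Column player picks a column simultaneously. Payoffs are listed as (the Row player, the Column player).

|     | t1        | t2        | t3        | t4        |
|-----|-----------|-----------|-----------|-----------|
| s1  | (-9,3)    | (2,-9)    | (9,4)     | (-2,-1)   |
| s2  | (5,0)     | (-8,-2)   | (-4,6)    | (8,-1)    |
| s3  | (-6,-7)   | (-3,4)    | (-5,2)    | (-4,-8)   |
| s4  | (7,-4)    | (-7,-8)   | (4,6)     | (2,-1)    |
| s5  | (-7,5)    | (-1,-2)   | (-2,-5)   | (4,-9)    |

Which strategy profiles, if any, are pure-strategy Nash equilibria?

(s1, t3)

Find each player's best response to every opponent strategy; NE are the intersections.
The Row player's best responses — vs t1: s4 (payoff 7); vs t2: s1 (payoff 2); vs t3: s1 (payoff 9); vs t4: s2 (payoff 8).
The Column player's best responses — vs s1: t3 (payoff 4); vs s2: t3 (payoff 6); vs s3: t2 (payoff 4); vs s4: t3 (payoff 6); vs s5: t1 (payoff 5).
The only mutual best response is (s1, t3); neither player gains by switching there.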